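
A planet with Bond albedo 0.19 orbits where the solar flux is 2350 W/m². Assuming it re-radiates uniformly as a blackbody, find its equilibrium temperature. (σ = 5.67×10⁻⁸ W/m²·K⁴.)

T ≈ 303 K

Power absorbed = (1−a)S·πR²; power emitted = 4πR²σT⁴. Equating and cancelling πR²:
T = ((1−a)S / 4σ)^(1/4) = (1900 / (4 × 5.67×10⁻⁸))^(1/4) = (8.39×10^9)^(1/4).
T = 303 K.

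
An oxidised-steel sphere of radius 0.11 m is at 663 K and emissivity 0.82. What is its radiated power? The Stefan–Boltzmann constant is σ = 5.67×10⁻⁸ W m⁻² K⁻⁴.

P ≈ 1370 W

A = 4πr² = 4π × (0.11)² = 0.152 m².
P = εσAT⁴ = 0.82 × 5.67×10⁻⁸ × 0.152 × (663)⁴ = 0.82 × 5.67×10⁻⁸ × 0.152 × 1.93×10^11.
P = 1370 W.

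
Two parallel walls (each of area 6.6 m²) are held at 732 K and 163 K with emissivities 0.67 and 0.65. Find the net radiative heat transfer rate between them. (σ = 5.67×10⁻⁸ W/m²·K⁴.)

Q ≈ 52800 W

For two large parallel gray plates, q = σ(T₁⁴ − T₂⁴) / (1/ε₁ + 1/ε₂ − 1).
1/ε₁ + 1/ε₂ − 1 = 1/0.67 + 1/0.65 − 1 = 2.031.
T₁⁴ − T₂⁴ = 2.87×10^11 − 7.06×10^8 = 2.86×10^11 K⁴.
q = 5.67×10⁻⁸ × 2.86×10^11 / 2.031 = 8000 W/m².
Q = q·A = 8000 × 6.6 = 52800 W.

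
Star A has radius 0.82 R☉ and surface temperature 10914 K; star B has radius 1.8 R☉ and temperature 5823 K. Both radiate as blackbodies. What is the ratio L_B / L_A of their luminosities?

L = 4πR²σT⁴ ∝ R²T⁴, so L_B/L_A = (1.8/0.82)² × (5823/10914)⁴ = 4.82 × 0.0810 = 0.390.

L_B/L_A ≈ 0.390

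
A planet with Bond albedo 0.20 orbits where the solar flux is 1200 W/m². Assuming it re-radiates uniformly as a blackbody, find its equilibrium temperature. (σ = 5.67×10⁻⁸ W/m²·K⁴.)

T ≈ 255 K

Power absorbed = (1−a)S·πR²; power emitted = 4πR²σT⁴. Equating and cancelling πR²:
T = ((1−a)S / 4σ)^(1/4) = (960 / (4 × 5.67×10⁻⁸))^(1/4) = (4.23×10^9)^(1/4).
T = 255 K.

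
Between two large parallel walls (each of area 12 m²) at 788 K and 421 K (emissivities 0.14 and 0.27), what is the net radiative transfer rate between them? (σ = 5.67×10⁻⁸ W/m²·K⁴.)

For two large parallel gray plates, q = σ(T₁⁴ − T₂⁴) / (1/ε₁ + 1/ε₂ − 1).
1/ε₁ + 1/ε₂ − 1 = 1/0.14 + 1/0.27 − 1 = 9.847.
T₁⁴ − T₂⁴ = 3.86×10^11 − 3.14×10^10 = 3.54×10^11 K⁴.
q = 5.67×10⁻⁸ × 3.54×10^11 / 9.847 = 2040 W/m².
Q = q·A = 2040 × 12 = 24500 W.

Q ≈ 24500 W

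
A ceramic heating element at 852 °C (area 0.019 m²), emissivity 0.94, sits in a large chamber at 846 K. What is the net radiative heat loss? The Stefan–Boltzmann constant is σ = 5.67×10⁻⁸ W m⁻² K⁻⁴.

Convert: 852 °C = 1125 K.
Q = εσA(T⁴ − T_s⁴). T⁴ − T_s⁴ = (1125)⁴ − (846)⁴ = 1.60×10^12 − 5.12×10^11 = 1.09×10^12 K⁴.
Q = 0.94 × 5.67×10⁻⁸ × 0.0190 × 1.09×10^12 = 1100 W.

Q ≈ 1100 W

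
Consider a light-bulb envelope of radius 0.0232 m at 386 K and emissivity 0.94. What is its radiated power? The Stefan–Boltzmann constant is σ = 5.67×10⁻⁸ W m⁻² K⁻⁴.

A = 4πr² = 4π × (0.0232)² = 6.76×10^-3 m².
Stefan–Boltzmann: P = εσAT⁴ = 0.94 × 5.67×10⁻⁸ × 6.76×10^-3 × (386)⁴ = 0.94 × 5.67×10⁻⁸ × 6.76×10^-3 × 2.22×10^10.
P = 8.00 W.

P ≈ 8.00 W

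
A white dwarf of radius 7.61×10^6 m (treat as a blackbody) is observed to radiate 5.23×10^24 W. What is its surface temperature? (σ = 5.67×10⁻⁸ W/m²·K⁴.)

A = 4πr² = 4π × (7.61×10^6)² = 7.28×10^14 m².
From P = σAT⁴, T = (P / σA)^(1/4) = (5.23×10^24 / (5.67×10⁻⁸ × 7.28×10^14))^(1/4).
T = (1.27×10^17)^(1/4) = 18900 K.

T ≈ 18900 K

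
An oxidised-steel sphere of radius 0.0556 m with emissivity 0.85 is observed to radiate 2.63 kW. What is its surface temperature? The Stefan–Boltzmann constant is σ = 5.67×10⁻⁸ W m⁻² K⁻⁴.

A = 4πr² = 4π × (0.0556)² = 0.0388 m².
From P = εσAT⁴, T = (P / εσA)^(1/4) = (2630 / (0.85 × 5.67×10⁻⁸ × 0.0388))^(1/4).
T = (1.40×10^12)^(1/4) = 1090 K.

T ≈ 1090 K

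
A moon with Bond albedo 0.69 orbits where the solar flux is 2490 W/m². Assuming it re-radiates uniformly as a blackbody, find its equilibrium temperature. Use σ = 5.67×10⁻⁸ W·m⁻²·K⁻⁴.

T ≈ 242 K

Power absorbed = (1−a)S·πR²; power emitted = 4πR²σT⁴. Equating and cancelling πR²:
T = ((1−a)S / 4σ)^(1/4) = (772 / (4 × 5.67×10⁻⁸))^(1/4) = (3.40×10^9)^(1/4).
T = 242 K.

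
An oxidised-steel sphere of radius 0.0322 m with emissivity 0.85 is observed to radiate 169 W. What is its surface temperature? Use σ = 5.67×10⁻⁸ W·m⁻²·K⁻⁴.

A = 4πr² = 4π × (0.0322)² = 0.0130 m².
From P = εσAT⁴, T = (P / εσA)^(1/4) = (169 / (0.85 × 5.67×10⁻⁸ × 0.0130))^(1/4).
T = (2.69×10^11)^(1/4) = 720 K.

T ≈ 720 K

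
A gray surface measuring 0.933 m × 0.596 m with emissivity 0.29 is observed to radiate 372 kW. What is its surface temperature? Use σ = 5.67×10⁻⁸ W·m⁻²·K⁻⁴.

T ≈ 2530 K

A = 0.933 × 0.596 = 0.556 m².
From P = εσAT⁴, T = (P / εσA)^(1/4) = (3.72×10^5 / (0.29 × 5.67×10⁻⁸ × 0.556))^(1/4).
T = (4.07×10^13)^(1/4) = 2530 K.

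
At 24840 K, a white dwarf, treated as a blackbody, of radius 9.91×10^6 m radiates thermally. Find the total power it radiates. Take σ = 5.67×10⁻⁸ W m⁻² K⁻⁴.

P ≈ 2.66×10^25 W

A = 4πr² = 4π × (9.91×10^6)² = 1.23×10^15 m².
P = σAT⁴ = 5.67×10⁻⁸ × 1.23×10^15 × (24840)⁴ = 5.67×10⁻⁸ × 1.23×10^15 × 3.81×10^17.
P = 2.66×10^25 W.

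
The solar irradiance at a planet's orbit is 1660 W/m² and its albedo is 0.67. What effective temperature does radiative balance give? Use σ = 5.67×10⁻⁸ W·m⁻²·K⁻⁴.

Power absorbed = (1−a)S·πR²; power emitted = 4πR²σT⁴. Equating and cancelling πR²:
T = ((1−a)S / 4σ)^(1/4) = (548 / (4 × 5.67×10⁻⁸))^(1/4) = (2.42×10^9)^(1/4).
T = 222 K.

T ≈ 222 K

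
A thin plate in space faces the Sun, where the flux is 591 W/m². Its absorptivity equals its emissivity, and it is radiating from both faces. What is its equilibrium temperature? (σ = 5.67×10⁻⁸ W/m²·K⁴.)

T ≈ 269 K

Absorbed flux αS = emitted flux 2εσT⁴ per unit area; with α = ε this gives T = (S/2σ)^(1/4).
T = (591 / (2 × 5.67×10⁻⁸))^(1/4) = (5.21×10^9)^(1/4).
T = 269 K.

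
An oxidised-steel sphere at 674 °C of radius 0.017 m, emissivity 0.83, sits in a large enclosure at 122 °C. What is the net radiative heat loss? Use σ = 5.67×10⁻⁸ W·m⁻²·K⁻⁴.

A = 4πr² = 4π × (0.017)² = 3.63×10^-3 m².
Convert: 674 °C = 947 K; 122 °C = 395 K.
Q = εσA(T⁴ − T_s⁴). T⁴ − T_s⁴ = (947)⁴ − (395)⁴ = 8.04×10^11 − 2.43×10^10 = 7.80×10^11 K⁴.
Q = 0.83 × 5.67×10⁻⁸ × 3.63×10^-3 × 7.80×10^11 = 133 W.

Q ≈ 133 W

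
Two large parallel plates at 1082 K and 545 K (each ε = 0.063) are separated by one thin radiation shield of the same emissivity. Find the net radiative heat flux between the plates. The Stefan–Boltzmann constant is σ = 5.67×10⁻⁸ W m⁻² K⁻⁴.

Each of the 2 gaps contributes resistance (2/ε − 1) = 2/0.063 − 1 = 30.75; total = 61.49.
q = σ(T₁⁴ − T₂⁴) / 61.49 = 5.67×10⁻⁸ × 1.28×10^12 / 61.49 = 1180 W/m².

q ≈ 1180 W/m²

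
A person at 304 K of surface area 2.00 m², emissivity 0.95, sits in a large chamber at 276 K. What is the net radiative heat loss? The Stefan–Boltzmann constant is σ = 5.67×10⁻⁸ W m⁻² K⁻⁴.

Q ≈ 295 W

Q = εσA(T⁴ − T_s⁴). T⁴ − T_s⁴ = (304)⁴ − (276)⁴ = 8.54×10^9 − 5.80×10^9 = 2.74×10^9 K⁴.
Q = 0.95 × 5.67×10⁻⁸ × 2.00 × 2.74×10^9 = 295 W.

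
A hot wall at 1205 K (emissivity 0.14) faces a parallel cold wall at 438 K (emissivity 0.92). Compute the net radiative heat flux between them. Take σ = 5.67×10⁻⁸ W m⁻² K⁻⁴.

For two large parallel gray plates, q = σ(T₁⁴ − T₂⁴) / (1/ε₁ + 1/ε₂ − 1).
1/ε₁ + 1/ε₂ − 1 = 1/0.14 + 1/0.92 − 1 = 7.230.
T₁⁴ − T₂⁴ = 2.11×10^12 − 3.68×10^10 = 2.07×10^12 K⁴.
q = 5.67×10⁻⁸ × 2.07×10^12 / 7.230 = 16200 W/m².

q ≈ 16200 W/m²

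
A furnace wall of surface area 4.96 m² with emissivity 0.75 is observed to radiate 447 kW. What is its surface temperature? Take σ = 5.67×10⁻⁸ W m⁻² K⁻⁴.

From P = εσAT⁴, T = (P / εσA)^(1/4) = (4.47×10^5 / (0.75 × 5.67×10⁻⁸ × 4.96))^(1/4).
T = (2.12×10^12)^(1/4) = 1210 K.

T ≈ 1210 K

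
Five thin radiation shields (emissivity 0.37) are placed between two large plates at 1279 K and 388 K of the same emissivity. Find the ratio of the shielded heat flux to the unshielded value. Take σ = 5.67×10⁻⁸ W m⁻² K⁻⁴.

With N identical shields there are N+1 = 6 gaps in series, each with the same radiative resistance, so the flux falls to 1/(N+1) of its unshielded value.

ratio ≈ 0.167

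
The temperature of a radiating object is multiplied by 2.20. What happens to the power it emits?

P ∝ T⁴, so the power scales as (2.20)⁴ = 23.4.

factor ≈ 23.4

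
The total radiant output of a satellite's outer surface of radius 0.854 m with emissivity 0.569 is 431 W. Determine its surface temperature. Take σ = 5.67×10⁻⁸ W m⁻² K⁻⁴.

A = 4πr² = 4π × (0.854)² = 9.16 m².
From P = εσAT⁴, T = (P / εσA)^(1/4) = (431 / (0.569 × 5.67×10⁻⁸ × 9.16))^(1/4).
T = (1.46×10^9)^(1/4) = 195 K.

T ≈ 195 K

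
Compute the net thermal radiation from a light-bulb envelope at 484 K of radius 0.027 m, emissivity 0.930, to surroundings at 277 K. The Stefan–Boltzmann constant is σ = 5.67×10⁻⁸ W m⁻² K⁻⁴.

Q ≈ 23.7 W

A = 4πr² = 4π × (0.027)² = 9.16×10^-3 m².
Q = εσA(T⁴ − T_s⁴). T⁴ − T_s⁴ = (484)⁴ − (277)⁴ = 5.49×10^10 − 5.89×10^9 = 4.90×10^10 K⁴.
Q = 0.930 × 5.67×10⁻⁸ × 9.16×10^-3 × 4.90×10^10 = 23.7 W.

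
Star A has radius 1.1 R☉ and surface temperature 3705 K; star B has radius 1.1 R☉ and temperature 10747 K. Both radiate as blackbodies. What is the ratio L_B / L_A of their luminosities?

L = 4πR²σT⁴ ∝ R²T⁴, so L_B/L_A = (1.1/1.1)² × (10747/3705)⁴ = 1.00 × 70.8 = 70.8.

L_B/L_A ≈ 70.8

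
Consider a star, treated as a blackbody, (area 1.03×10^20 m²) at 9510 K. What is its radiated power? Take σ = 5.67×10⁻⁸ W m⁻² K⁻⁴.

P = σAT⁴ = 5.67×10⁻⁸ × 1.03×10^20 × (9510)⁴ = 5.67×10⁻⁸ × 1.03×10^20 × 8.18×10^15.
P = 4.78×10^28 W.

P ≈ 4.78×10^28 W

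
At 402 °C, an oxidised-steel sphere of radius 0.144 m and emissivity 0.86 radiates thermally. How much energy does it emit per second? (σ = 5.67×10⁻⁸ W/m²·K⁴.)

A = 4πr² = 4π × (0.144)² = 0.261 m².
402 °C = 675 K.
Stefan–Boltzmann: P = εσAT⁴ = 0.86 × 5.67×10⁻⁸ × 0.261 × (675)⁴ = 0.86 × 5.67×10⁻⁸ × 0.261 × 2.08×10^11.
P = 2640 W.

P ≈ 2640 W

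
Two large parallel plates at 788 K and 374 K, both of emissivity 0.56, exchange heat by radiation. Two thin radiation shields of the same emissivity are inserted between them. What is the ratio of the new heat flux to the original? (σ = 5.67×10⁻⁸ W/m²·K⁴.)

ratio ≈ 0.333

With N identical shields there are N+1 = 3 gaps in series, each with the same radiative resistance, so the flux falls to 1/(N+1) of its unshielded value.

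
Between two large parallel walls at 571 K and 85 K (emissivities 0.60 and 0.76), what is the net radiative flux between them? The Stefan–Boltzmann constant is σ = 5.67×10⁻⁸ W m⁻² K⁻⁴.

q ≈ 3040 W/m²

For two large parallel gray plates, q = σ(T₁⁴ − T₂⁴) / (1/ε₁ + 1/ε₂ − 1).
1/ε₁ + 1/ε₂ − 1 = 1/0.60 + 1/0.76 − 1 = 1.982.
T₁⁴ − T₂⁴ = 1.06×10^11 − 5.22×10^7 = 1.06×10^11 K⁴.
q = 5.67×10⁻⁸ × 1.06×10^11 / 1.982 = 3040 W/m².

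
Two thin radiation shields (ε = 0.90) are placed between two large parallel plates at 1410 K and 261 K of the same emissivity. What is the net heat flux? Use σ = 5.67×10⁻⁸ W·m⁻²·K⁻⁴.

Each of the 3 gaps contributes resistance (2/ε − 1) = 2/0.90 − 1 = 1.222; total = 3.667.
q = σ(T₁⁴ − T₂⁴) / 3.667 = 5.67×10⁻⁸ × 3.95×10^12 / 3.667 = 61000 W/m².

q ≈ 61000 W/m²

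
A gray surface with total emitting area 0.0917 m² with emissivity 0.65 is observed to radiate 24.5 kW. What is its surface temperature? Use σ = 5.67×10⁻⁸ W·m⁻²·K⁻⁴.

T ≈ 1640 K

From P = εσAT⁴, T = (P / εσA)^(1/4) = (24500 / (0.65 × 5.67×10⁻⁸ × 0.0917))^(1/4).
T = (7.25×10^12)^(1/4) = 1640 K.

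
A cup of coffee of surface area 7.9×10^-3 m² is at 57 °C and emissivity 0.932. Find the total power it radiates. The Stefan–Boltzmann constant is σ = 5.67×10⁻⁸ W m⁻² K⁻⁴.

57 °C = 330 K.
Stefan–Boltzmann: P = εσAT⁴ = 0.932 × 5.67×10⁻⁸ × 7.90×10^-3 × (330)⁴ = 0.932 × 5.67×10⁻⁸ × 7.90×10^-3 × 1.19×10^10.
P = 4.95 W.

P ≈ 4.95 W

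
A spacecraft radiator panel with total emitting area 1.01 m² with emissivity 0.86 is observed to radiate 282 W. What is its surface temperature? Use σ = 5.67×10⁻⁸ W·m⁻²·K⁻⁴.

T ≈ 275 K

From P = εσAT⁴, T = (P / εσA)^(1/4) = (282 / (0.86 × 5.67×10⁻⁸ × 1.01))^(1/4).
T = (5.73×10^9)^(1/4) = 275 K.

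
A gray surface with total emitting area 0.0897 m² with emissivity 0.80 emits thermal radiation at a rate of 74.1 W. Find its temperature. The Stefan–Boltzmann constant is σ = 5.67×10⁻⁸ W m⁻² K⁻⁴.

T ≈ 367 K

From P = εσAT⁴, T = (P / εσA)^(1/4) = (74.1 / (0.80 × 5.67×10⁻⁸ × 0.0897))^(1/4).
T = (1.82×10^10)^(1/4) = 367 K.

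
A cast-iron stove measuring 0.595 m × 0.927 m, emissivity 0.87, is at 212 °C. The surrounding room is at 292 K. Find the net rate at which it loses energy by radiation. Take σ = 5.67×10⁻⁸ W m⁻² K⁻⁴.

A = 0.595 × 0.927 = 0.552 m².
Convert: 212 °C = 485 K.
Q = εσA(T⁴ − T_s⁴). T⁴ − T_s⁴ = (485)⁴ − (292)⁴ = 5.53×10^10 − 7.27×10^9 = 4.81×10^10 K⁴.
Q = 0.87 × 5.67×10⁻⁸ × 0.552 × 4.81×10^10 = 1310 W.

Q ≈ 1310 W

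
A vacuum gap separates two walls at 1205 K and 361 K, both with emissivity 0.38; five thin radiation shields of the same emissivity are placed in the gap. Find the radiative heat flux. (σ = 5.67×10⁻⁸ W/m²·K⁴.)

Each of the 6 gaps contributes resistance (2/ε − 1) = 2/0.38 − 1 = 4.263; total = 25.58.
q = σ(T₁⁴ − T₂⁴) / 25.58 = 5.67×10⁻⁸ × 2.09×10^12 / 25.58 = 4640 W/m².

q ≈ 4640 W/m²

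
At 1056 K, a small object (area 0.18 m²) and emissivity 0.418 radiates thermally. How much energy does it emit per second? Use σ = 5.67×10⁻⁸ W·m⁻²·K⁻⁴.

P ≈ 5310 W

P = εσAT⁴ = 0.418 × 5.67×10⁻⁸ × 0.180 × (1056)⁴ = 0.418 × 5.67×10⁻⁸ × 0.180 × 1.24×10^12.
P = 5310 W.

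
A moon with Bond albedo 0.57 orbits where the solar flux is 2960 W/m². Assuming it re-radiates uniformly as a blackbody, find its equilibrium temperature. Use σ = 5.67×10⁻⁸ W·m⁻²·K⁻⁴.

T ≈ 274 K

Power absorbed = (1−a)S·πR²; power emitted = 4πR²σT⁴. Equating and cancelling πR²:
T = ((1−a)S / 4σ)^(1/4) = (1270 / (4 × 5.67×10⁻⁸))^(1/4) = (5.61×10^9)^(1/4).
T = 274 K.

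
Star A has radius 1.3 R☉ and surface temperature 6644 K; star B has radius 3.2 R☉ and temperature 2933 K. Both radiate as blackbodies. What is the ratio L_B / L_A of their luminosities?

L_B/L_A ≈ 0.230

L = 4πR²σT⁴ ∝ R²T⁴, so L_B/L_A = (3.2/1.3)² × (2933/6644)⁴ = 6.06 × 0.0380 = 0.230.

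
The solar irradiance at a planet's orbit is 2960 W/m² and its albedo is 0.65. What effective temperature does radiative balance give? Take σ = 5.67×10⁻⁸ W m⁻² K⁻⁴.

T ≈ 260 K

Power absorbed = (1−a)S·πR²; power emitted = 4πR²σT⁴. Equating and cancelling πR²:
T = ((1−a)S / 4σ)^(1/4) = (1040 / (4 × 5.67×10⁻⁸))^(1/4) = (4.57×10^9)^(1/4).
T = 260 K.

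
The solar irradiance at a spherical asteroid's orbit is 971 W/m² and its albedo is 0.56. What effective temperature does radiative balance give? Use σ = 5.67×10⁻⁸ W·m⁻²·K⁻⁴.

Power absorbed = (1−a)S·πR²; power emitted = 4πR²σT⁴. Equating and cancelling πR²:
T = ((1−a)S / 4σ)^(1/4) = (427 / (4 × 5.67×10⁻⁸))^(1/4) = (1.88×10^9)^(1/4).
T = 208 K.

T ≈ 208 K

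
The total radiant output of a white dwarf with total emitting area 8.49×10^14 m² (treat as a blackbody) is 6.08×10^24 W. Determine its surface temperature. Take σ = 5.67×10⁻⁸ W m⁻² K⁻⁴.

T ≈ 18900 K

From P = σAT⁴, T = (P / σA)^(1/4) = (6.08×10^24 / (5.67×10⁻⁸ × 8.49×10^14))^(1/4).
T = (1.26×10^17)^(1/4) = 18900 K.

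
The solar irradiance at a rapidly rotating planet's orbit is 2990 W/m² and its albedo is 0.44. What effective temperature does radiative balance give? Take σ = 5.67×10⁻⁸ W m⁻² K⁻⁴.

T ≈ 293 K

Power absorbed = (1−a)S·πR²; power emitted = 4πR²σT⁴. Equating and cancelling πR²:
T = ((1−a)S / 4σ)^(1/4) = (1670 / (4 × 5.67×10⁻⁸))^(1/4) = (7.38×10^9)^(1/4).
T = 293 K.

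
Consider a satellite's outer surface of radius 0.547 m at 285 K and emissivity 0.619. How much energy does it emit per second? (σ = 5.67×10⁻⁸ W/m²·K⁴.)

A = 4πr² = 4π × (0.547)² = 3.76 m².
Stefan–Boltzmann: P = εσAT⁴ = 0.619 × 5.67×10⁻⁸ × 3.76 × (285)⁴ = 0.619 × 5.67×10⁻⁸ × 3.76 × 6.60×10^9.
P = 871 W.

P ≈ 871 W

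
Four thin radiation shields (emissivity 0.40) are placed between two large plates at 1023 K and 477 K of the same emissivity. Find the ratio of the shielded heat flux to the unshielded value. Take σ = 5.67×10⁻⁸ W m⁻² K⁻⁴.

ratio ≈ 0.200

With N identical shields there are N+1 = 5 gaps in series, each with the same radiative resistance, so the flux falls to 1/(N+1) of its unshielded value.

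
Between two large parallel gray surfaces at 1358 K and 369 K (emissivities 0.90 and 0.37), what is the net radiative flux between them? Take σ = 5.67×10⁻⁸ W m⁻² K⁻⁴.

q ≈ 68200 W/m²

For two large parallel gray plates, q = σ(T₁⁴ − T₂⁴) / (1/ε₁ + 1/ε₂ − 1).
1/ε₁ + 1/ε₂ − 1 = 1/0.90 + 1/0.37 − 1 = 2.814.
T₁⁴ − T₂⁴ = 3.40×10^12 − 1.85×10^10 = 3.38×10^12 K⁴.
q = 5.67×10⁻⁸ × 3.38×10^12 / 2.814 = 68200 W/m².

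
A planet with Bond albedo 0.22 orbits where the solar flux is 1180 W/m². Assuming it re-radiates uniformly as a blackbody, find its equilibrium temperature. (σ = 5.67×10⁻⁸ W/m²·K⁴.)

Power absorbed = (1−a)S·πR²; power emitted = 4πR²σT⁴. Equating and cancelling πR²:
T = ((1−a)S / 4σ)^(1/4) = (920 / (4 × 5.67×10⁻⁸))^(1/4) = (4.06×10^9)^(1/4).
T = 252 K.

T ≈ 252 K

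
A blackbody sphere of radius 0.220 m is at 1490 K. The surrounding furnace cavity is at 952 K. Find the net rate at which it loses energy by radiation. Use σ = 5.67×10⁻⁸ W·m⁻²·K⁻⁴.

Q ≈ 1.42×10^5 W

A = 4πr² = 4π × (0.220)² = 0.608 m².
Q = σA(T⁴ − T_s⁴). T⁴ − T_s⁴ = (1490)⁴ − (952)⁴ = 4.93×10^12 − 8.21×10^11 = 4.11×10^12 K⁴.
Q = 5.67×10⁻⁸ × 0.608 × 4.11×10^12 = 1.42×10^5 W.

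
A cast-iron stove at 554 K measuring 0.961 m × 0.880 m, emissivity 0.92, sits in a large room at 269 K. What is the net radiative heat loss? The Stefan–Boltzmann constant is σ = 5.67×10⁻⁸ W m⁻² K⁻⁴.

A = 0.961 × 0.880 = 0.846 m².
Q = εσA(T⁴ − T_s⁴). T⁴ − T_s⁴ = (554)⁴ − (269)⁴ = 9.42×10^10 − 5.24×10^9 = 8.90×10^10 K⁴.
Q = 0.92 × 5.67×10⁻⁸ × 0.846 × 8.90×10^10 = 3920 W.

Q ≈ 3920 W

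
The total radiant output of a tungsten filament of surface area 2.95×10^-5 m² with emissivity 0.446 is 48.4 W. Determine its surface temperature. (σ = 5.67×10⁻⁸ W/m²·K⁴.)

T ≈ 2840 K

From P = εσAT⁴, T = (P / εσA)^(1/4) = (48.4 / (0.446 × 5.67×10⁻⁸ × 2.95×10^-5))^(1/4).
T = (6.49×10^13)^(1/4) = 2840 K.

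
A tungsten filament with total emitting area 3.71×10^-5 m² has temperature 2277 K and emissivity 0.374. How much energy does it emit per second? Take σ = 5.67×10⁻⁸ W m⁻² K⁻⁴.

P ≈ 21.1 W

P = εσAT⁴ = 0.374 × 5.67×10⁻⁸ × 3.71×10^-5 × (2277)⁴ = 0.374 × 5.67×10⁻⁸ × 3.71×10^-5 × 2.69×10^13.
P = 21.1 W.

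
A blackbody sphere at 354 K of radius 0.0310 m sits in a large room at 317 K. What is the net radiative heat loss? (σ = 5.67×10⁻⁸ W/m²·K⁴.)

A = 4πr² = 4π × (0.0310)² = 0.0121 m².
Q = σA(T⁴ − T_s⁴). T⁴ − T_s⁴ = (354)⁴ − (317)⁴ = 1.57×10^10 − 1.01×10^10 = 5.61×10^9 K⁴.
Q = 5.67×10⁻⁸ × 0.0121 × 5.61×10^9 = 3.84 W.

Q ≈ 3.84 W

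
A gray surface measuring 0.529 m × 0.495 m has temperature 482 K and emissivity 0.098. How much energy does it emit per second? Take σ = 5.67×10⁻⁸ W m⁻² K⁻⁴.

P ≈ 78.5 W

A = 0.529 × 0.495 = 0.262 m².
P = εσAT⁴ = 0.098 × 5.67×10⁻⁸ × 0.262 × (482)⁴ = 0.098 × 5.67×10⁻⁸ × 0.262 × 5.40×10^10.
P = 78.5 W.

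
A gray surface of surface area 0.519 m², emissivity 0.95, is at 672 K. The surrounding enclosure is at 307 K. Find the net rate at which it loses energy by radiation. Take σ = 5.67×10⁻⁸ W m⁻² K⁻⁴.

Q = εσA(T⁴ − T_s⁴). T⁴ − T_s⁴ = (672)⁴ − (307)⁴ = 2.04×10^11 − 8.88×10^9 = 1.95×10^11 K⁴.
Q = 0.95 × 5.67×10⁻⁸ × 0.519 × 1.95×10^11 = 5450 W.

Q ≈ 5450 W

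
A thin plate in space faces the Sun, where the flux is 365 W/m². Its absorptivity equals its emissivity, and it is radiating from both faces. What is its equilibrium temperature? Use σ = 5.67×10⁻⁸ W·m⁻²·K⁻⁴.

Absorbed flux αS = emitted flux 2εσT⁴ per unit area; with α = ε this gives T = (S/2σ)^(1/4).
T = (365 / (2 × 5.67×10⁻⁸))^(1/4) = (3.22×10^9)^(1/4).
T = 238 K.

T ≈ 238 K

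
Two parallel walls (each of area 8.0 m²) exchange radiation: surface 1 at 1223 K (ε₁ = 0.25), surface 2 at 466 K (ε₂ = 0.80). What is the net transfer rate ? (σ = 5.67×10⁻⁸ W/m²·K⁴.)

Q ≈ 2.34×10^5 W

For two large parallel gray plates, q = σ(T₁⁴ − T₂⁴) / (1/ε₁ + 1/ε₂ − 1).
1/ε₁ + 1/ε₂ − 1 = 1/0.25 + 1/0.80 − 1 = 4.250.
T₁⁴ − T₂⁴ = 2.24×10^12 − 4.72×10^10 = 2.19×10^12 K⁴.
q = 5.67×10⁻⁸ × 2.19×10^12 / 4.250 = 29200 W/m².
Q = q·A = 29200 × 8.0 = 2.34×10^5 W.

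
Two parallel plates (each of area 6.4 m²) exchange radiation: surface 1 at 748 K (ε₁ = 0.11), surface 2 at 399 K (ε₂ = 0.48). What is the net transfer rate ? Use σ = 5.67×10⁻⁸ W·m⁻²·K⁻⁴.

Q ≈ 10300 W

For two large parallel gray plates, q = σ(T₁⁴ − T₂⁴) / (1/ε₁ + 1/ε₂ − 1).
1/ε₁ + 1/ε₂ − 1 = 1/0.11 + 1/0.48 − 1 = 10.17.
T₁⁴ − T₂⁴ = 3.13×10^11 − 2.53×10^10 = 2.88×10^11 K⁴.
q = 5.67×10⁻⁸ × 2.88×10^11 / 10.17 = 1600 W/m².
Q = q·A = 1600 × 6.4 = 10300 W.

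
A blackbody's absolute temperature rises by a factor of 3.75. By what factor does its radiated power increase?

P ∝ T⁴, so the power scales as (3.75)⁴ = 198.

factor ≈ 198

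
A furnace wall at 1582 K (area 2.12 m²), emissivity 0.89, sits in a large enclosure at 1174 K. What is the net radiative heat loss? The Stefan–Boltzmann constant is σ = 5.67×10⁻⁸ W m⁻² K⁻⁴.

Q = εσA(T⁴ − T_s⁴). T⁴ − T_s⁴ = (1582)⁴ − (1174)⁴ = 6.26×10^12 − 1.90×10^12 = 4.36×10^12 K⁴.
Q = 0.89 × 5.67×10⁻⁸ × 2.12 × 4.36×10^12 = 4.67×10^5 W.

Q ≈ 4.67×10^5 W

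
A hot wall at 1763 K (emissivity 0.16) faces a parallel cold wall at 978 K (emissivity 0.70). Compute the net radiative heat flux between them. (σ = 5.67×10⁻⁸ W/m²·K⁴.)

For two large parallel gray plates, q = σ(T₁⁴ − T₂⁴) / (1/ε₁ + 1/ε₂ − 1).
1/ε₁ + 1/ε₂ − 1 = 1/0.16 + 1/0.70 − 1 = 6.679.
T₁⁴ − T₂⁴ = 9.66×10^12 − 9.15×10^11 = 8.75×10^12 K⁴.
q = 5.67×10⁻⁸ × 8.75×10^12 / 6.679 = 74300 W/m².

q ≈ 74300 W/m²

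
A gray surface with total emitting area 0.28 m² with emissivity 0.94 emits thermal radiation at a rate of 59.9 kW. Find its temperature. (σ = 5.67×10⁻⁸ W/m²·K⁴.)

T ≈ 1420 K

From P = εσAT⁴, T = (P / εσA)^(1/4) = (59900 / (0.94 × 5.67×10⁻⁸ × 0.280))^(1/4).
T = (4.01×10^12)^(1/4) = 1420 K.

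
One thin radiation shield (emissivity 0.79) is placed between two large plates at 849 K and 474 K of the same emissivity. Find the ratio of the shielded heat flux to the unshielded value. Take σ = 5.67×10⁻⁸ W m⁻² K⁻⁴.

ratio ≈ 0.500

With N identical shields there are N+1 = 2 gaps in series, each with the same radiative resistance, so the flux falls to 1/(N+1) of its unshielded value.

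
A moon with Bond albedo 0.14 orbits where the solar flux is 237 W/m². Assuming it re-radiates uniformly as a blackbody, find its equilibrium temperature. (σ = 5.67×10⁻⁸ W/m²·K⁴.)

Power absorbed = (1−a)S·πR²; power emitted = 4πR²σT⁴. Equating and cancelling πR²:
T = ((1−a)S / 4σ)^(1/4) = (204 / (4 × 5.67×10⁻⁸))^(1/4) = (8.99×10^8)^(1/4).
T = 173 K.

T ≈ 173 K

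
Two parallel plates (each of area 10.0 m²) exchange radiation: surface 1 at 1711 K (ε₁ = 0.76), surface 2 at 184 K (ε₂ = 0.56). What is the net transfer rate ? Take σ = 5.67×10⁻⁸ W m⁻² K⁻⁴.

Q ≈ 2.31×10^6 W

For two large parallel gray plates, q = σ(T₁⁴ − T₂⁴) / (1/ε₁ + 1/ε₂ − 1).
1/ε₁ + 1/ε₂ − 1 = 1/0.76 + 1/0.56 − 1 = 2.102.
T₁⁴ − T₂⁴ = 8.57×10^12 − 1.15×10^9 = 8.57×10^12 K⁴.
q = 5.67×10⁻⁸ × 8.57×10^12 / 2.102 = 2.31×10^5 W/m².
Q = q·A = 2.31×10^5 × 10.0 = 2.31×10^6 W.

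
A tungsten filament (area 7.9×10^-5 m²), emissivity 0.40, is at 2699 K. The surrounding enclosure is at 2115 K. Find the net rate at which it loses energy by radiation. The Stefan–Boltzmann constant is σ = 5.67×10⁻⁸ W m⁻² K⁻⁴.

Q = εσA(T⁴ − T_s⁴). T⁴ − T_s⁴ = (2699)⁴ − (2115)⁴ = 5.31×10^13 − 2.00×10^13 = 3.31×10^13 K⁴.
Q = 0.40 × 5.67×10⁻⁸ × 7.90×10^-5 × 3.31×10^13 = 59.2 W.

Q ≈ 59.2 W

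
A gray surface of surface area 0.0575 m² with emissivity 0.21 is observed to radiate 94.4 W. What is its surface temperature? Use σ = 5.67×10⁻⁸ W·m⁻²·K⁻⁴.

T ≈ 609 K

From P = εσAT⁴, T = (P / εσA)^(1/4) = (94.4 / (0.21 × 5.67×10⁻⁸ × 0.0575))^(1/4).
T = (1.38×10^11)^(1/4) = 609 K.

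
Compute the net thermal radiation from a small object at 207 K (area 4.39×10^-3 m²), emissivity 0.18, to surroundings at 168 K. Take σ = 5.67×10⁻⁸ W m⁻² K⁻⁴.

Q ≈ 0.0466 W

Q = εσA(T⁴ − T_s⁴). T⁴ − T_s⁴ = (207)⁴ − (168)⁴ = 1.84×10^9 − 7.97×10^8 = 1.04×10^9 K⁴.
Q = 0.18 × 5.67×10⁻⁸ × 4.39×10^-3 × 1.04×10^9 = 0.0466 W.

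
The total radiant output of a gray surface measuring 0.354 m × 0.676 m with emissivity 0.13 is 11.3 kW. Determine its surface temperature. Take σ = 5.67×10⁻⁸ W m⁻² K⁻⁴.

T ≈ 1590 K

A = 0.354 × 0.676 = 0.239 m².
From P = εσAT⁴, T = (P / εσA)^(1/4) = (11300 / (0.13 × 5.67×10⁻⁸ × 0.239))^(1/4).
T = (6.41×10^12)^(1/4) = 1590 K.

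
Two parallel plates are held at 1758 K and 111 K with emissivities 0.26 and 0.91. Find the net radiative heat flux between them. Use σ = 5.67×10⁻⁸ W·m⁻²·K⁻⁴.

q ≈ 1.37×10^5 W/m²

For two large parallel gray plates, q = σ(T₁⁴ − T₂⁴) / (1/ε₁ + 1/ε₂ − 1).
1/ε₁ + 1/ε₂ − 1 = 1/0.26 + 1/0.91 − 1 = 3.945.
T₁⁴ − T₂⁴ = 9.55×10^12 − 1.52×10^8 = 9.55×10^12 K⁴.
q = 5.67×10⁻⁸ × 9.55×10^12 / 3.945 = 1.37×10^5 W/m².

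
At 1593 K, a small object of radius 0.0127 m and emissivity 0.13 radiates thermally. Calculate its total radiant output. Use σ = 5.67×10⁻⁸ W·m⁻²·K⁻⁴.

A = 4πr² = 4π × (0.0127)² = 2.03×10^-3 m².
Stefan–Boltzmann: P = εσAT⁴ = 0.13 × 5.67×10⁻⁸ × 2.03×10^-3 × (1593)⁴ = 0.13 × 5.67×10⁻⁸ × 2.03×10^-3 × 6.44×10^12.
P = 96.2 W.

P ≈ 96.2 W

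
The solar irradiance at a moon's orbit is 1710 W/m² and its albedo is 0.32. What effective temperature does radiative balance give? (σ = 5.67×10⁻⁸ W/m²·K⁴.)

Power absorbed = (1−a)S·πR²; power emitted = 4πR²σT⁴. Equating and cancelling πR²:
T = ((1−a)S / 4σ)^(1/4) = (1160 / (4 × 5.67×10⁻⁸))^(1/4) = (5.13×10^9)^(1/4).
T = 268 K.

T ≈ 268 K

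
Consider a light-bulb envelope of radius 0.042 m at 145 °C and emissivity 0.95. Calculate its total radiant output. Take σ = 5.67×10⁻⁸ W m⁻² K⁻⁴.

A = 4πr² = 4π × (0.042)² = 0.0222 m².
145 °C = 418 K.
P = εσAT⁴ = 0.95 × 5.67×10⁻⁸ × 0.0222 × (418)⁴ = 0.95 × 5.67×10⁻⁸ × 0.0222 × 3.05×10^10.
P = 36.5 W.

P ≈ 36.5 W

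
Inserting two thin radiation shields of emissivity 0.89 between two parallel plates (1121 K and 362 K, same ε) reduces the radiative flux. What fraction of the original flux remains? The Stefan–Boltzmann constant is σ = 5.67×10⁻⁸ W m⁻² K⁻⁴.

With N identical shields there are N+1 = 3 gaps in series, each with the same radiative resistance, so the flux falls to 1/(N+1) of its unshielded value.

ratio ≈ 0.333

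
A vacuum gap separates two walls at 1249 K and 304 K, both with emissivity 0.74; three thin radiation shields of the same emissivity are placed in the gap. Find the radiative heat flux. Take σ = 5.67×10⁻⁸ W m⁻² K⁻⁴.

Each of the 4 gaps contributes resistance (2/ε − 1) = 2/0.74 − 1 = 1.703; total = 6.811.
q = σ(T₁⁴ − T₂⁴) / 6.811 = 5.67×10⁻⁸ × 2.43×10^12 / 6.811 = 20200 W/m².

q ≈ 20200 W/m²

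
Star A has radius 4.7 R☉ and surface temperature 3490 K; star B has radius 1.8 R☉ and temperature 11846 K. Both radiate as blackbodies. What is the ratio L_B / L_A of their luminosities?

L_B/L_A ≈ 19.5

L = 4πR²σT⁴ ∝ R²T⁴, so L_B/L_A = (1.8/4.7)² × (11846/3490)⁴ = 0.147 × 133 = 19.5.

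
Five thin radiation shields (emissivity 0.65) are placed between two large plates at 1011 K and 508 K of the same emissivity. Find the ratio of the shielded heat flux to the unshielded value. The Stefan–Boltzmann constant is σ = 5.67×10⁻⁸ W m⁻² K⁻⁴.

ratio ≈ 0.167

With N identical shields there are N+1 = 6 gaps in series, each with the same radiative resistance, so the flux falls to 1/(N+1) of its unshielded value.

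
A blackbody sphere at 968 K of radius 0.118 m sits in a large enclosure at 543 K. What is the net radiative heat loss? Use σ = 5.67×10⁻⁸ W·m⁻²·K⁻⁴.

Q ≈ 7850 W

A = 4πr² = 4π × (0.118)² = 0.175 m².
Q = σA(T⁴ − T_s⁴). T⁴ − T_s⁴ = (968)⁴ − (543)⁴ = 8.78×10^11 − 8.69×10^10 = 7.91×10^11 K⁴.
Q = 5.67×10⁻⁸ × 0.175 × 7.91×10^11 = 7850 W.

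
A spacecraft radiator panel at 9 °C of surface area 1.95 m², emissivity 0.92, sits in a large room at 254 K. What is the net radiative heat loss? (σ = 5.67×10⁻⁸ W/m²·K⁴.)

Convert: 9 °C = 282 K.
Q = εσA(T⁴ − T_s⁴). T⁴ − T_s⁴ = (282)⁴ − (254)⁴ = 6.32×10^9 − 4.16×10^9 = 2.16×10^9 K⁴.
Q = 0.92 × 5.67×10⁻⁸ × 1.95 × 2.16×10^9 = 220 W.

Q ≈ 220 W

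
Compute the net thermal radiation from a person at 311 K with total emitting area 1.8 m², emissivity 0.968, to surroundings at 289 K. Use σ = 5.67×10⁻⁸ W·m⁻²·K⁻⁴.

Q = εσA(T⁴ − T_s⁴). T⁴ − T_s⁴ = (311)⁴ − (289)⁴ = 9.35×10^9 − 6.98×10^9 = 2.38×10^9 K⁴.
Q = 0.968 × 5.67×10⁻⁸ × 1.80 × 2.38×10^9 = 235 W.

Q ≈ 235 W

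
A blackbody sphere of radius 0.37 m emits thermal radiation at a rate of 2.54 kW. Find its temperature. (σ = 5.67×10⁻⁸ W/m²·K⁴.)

T ≈ 402 K

A = 4πr² = 4π × (0.37)² = 1.72 m².
From P = σAT⁴, T = (P / σA)^(1/4) = (2540 / (5.67×10⁻⁸ × 1.72))^(1/4).
T = (2.60×10^10)^(1/4) = 402 K.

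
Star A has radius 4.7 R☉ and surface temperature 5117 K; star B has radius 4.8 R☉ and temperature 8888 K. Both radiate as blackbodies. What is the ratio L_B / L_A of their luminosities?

L = 4πR²σT⁴ ∝ R²T⁴, so L_B/L_A = (4.8/4.7)² × (8888/5117)⁴ = 1.04 × 9.10 = 9.49.

L_B/L_A ≈ 9.49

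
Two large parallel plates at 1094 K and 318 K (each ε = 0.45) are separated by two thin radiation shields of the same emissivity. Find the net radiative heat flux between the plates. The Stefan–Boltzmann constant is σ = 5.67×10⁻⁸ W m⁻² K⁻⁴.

q ≈ 7800 W/m²

Each of the 3 gaps contributes resistance (2/ε − 1) = 2/0.45 − 1 = 3.444; total = 10.33.
q = σ(T₁⁴ − T₂⁴) / 10.33 = 5.67×10⁻⁸ × 1.42×10^12 / 10.33 = 7800 W/m².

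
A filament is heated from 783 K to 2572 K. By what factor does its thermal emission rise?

ratio ≈ 116

P ∝ T⁴, so the ratio is (2572/783)⁴ = (3.285)⁴ = 116.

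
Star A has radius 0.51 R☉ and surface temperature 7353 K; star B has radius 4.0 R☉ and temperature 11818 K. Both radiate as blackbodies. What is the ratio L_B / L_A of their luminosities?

L = 4πR²σT⁴ ∝ R²T⁴, so L_B/L_A = (4.0/0.51)² × (11818/7353)⁴ = 61.5 × 6.67 = 410.

L_B/L_A ≈ 410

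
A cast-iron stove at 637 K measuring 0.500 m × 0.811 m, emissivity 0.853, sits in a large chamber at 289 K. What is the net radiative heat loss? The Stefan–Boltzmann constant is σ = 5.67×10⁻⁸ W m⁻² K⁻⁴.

Q ≈ 3090 W

A = 0.500 × 0.811 = 0.406 m².
Q = εσA(T⁴ − T_s⁴). T⁴ − T_s⁴ = (637)⁴ − (289)⁴ = 1.65×10^11 − 6.98×10^9 = 1.58×10^11 K⁴.
Q = 0.853 × 5.67×10⁻⁸ × 0.406 × 1.58×10^11 = 3090 W.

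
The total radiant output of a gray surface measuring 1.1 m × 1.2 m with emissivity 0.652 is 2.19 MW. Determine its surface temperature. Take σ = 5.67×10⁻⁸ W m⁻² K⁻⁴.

A = 1.1 × 1.2 = 1.32 m².
From P = εσAT⁴, T = (P / εσA)^(1/4) = (2.19×10^6 / (0.652 × 5.67×10⁻⁸ × 1.32))^(1/4).
T = (4.49×10^13)^(1/4) = 2590 K.

T ≈ 2590 K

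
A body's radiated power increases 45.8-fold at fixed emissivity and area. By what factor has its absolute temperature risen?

factor ≈ 2.60

P ∝ T⁴ ⇒ T ∝ P^(1/4), so T scales by (45.8)^(1/4) = 2.60.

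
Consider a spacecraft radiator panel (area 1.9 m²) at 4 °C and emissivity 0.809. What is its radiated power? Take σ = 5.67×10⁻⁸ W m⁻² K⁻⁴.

4 °C = 277 K.
Stefan–Boltzmann: P = εσAT⁴ = 0.809 × 5.67×10⁻⁸ × 1.90 × (277)⁴ = 0.809 × 5.67×10⁻⁸ × 1.90 × 5.89×10^9.
P = 513 W.

P ≈ 513 W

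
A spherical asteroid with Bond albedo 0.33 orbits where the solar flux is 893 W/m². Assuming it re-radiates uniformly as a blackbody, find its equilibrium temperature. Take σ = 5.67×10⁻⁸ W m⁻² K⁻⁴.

T ≈ 227 K

Power absorbed = (1−a)S·πR²; power emitted = 4πR²σT⁴. Equating and cancelling πR²:
T = ((1−a)S / 4σ)^(1/4) = (598 / (4 × 5.67×10⁻⁸))^(1/4) = (2.64×10^9)^(1/4).
T = 227 K.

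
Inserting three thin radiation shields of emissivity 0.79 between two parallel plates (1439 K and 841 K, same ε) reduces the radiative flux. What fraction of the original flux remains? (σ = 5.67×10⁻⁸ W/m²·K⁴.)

ratio ≈ 0.250

With N identical shields there are N+1 = 4 gaps in series, each with the same radiative resistance, so the flux falls to 1/(N+1) of its unshielded value.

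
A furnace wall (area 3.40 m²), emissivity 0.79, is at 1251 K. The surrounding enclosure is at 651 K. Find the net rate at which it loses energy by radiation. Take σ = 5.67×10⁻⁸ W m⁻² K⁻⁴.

Q ≈ 3.46×10^5 W

Q = εσA(T⁴ − T_s⁴). T⁴ − T_s⁴ = (1251)⁴ − (651)⁴ = 2.45×10^12 − 1.80×10^11 = 2.27×10^12 K⁴.
Q = 0.79 × 5.67×10⁻⁸ × 3.40 × 2.27×10^12 = 3.46×10^5 W.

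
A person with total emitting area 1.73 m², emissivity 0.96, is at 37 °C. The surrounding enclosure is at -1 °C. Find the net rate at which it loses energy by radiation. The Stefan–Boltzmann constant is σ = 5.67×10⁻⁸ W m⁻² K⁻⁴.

Convert: 37 °C = 310 K; -1 °C = 272 K.
Q = εσA(T⁴ − T_s⁴). T⁴ − T_s⁴ = (310)⁴ − (272)⁴ = 9.24×10^9 − 5.47×10^9 = 3.76×10^9 K⁴.
Q = 0.96 × 5.67×10⁻⁸ × 1.73 × 3.76×10^9 = 354 W.

Q ≈ 354 W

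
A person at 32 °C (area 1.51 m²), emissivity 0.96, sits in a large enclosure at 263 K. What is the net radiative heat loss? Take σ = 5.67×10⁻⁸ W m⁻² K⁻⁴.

Convert: 32 °C = 305 K.
Q = εσA(T⁴ − T_s⁴). T⁴ − T_s⁴ = (305)⁴ − (263)⁴ = 8.65×10^9 − 4.78×10^9 = 3.87×10^9 K⁴.
Q = 0.96 × 5.67×10⁻⁸ × 1.51 × 3.87×10^9 = 318 W.

Q ≈ 318 W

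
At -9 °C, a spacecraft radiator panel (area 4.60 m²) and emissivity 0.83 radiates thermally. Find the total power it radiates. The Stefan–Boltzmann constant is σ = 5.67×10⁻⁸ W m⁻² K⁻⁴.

-9 °C = 264 K.
P = εσAT⁴ = 0.83 × 5.67×10⁻⁸ × 4.60 × (264)⁴ = 0.83 × 5.67×10⁻⁸ × 4.60 × 4.86×10^9.
P = 1050 W.

P ≈ 1050 W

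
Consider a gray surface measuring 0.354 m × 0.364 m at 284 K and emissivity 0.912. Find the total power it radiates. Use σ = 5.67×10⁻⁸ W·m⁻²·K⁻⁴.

A = 0.354 × 0.364 = 0.129 m².
Stefan–Boltzmann: P = εσAT⁴ = 0.912 × 5.67×10⁻⁸ × 0.129 × (284)⁴ = 0.912 × 5.67×10⁻⁸ × 0.129 × 6.51×10^9.
P = 43.3 W.

P ≈ 43.3 W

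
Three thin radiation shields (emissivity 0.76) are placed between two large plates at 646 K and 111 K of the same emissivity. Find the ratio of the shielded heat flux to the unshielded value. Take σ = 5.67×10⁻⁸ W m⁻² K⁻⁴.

With N identical shields there are N+1 = 4 gaps in series, each with the same radiative resistance, so the flux falls to 1/(N+1) of its unshielded value.

ratio ≈ 0.250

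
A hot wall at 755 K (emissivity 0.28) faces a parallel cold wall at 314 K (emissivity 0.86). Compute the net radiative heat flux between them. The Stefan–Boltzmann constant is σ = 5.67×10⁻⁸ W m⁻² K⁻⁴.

For two large parallel gray plates, q = σ(T₁⁴ − T₂⁴) / (1/ε₁ + 1/ε₂ − 1).
1/ε₁ + 1/ε₂ − 1 = 1/0.28 + 1/0.86 − 1 = 3.734.
T₁⁴ − T₂⁴ = 3.25×10^11 − 9.72×10^9 = 3.15×10^11 K⁴.
q = 5.67×10⁻⁸ × 3.15×10^11 / 3.734 = 4790 W/m².

q ≈ 4790 W/m²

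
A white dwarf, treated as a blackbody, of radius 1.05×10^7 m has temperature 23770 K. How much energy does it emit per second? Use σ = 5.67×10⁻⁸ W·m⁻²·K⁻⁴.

A = 4πr² = 4π × (1.05×10^7)² = 1.39×10^15 m².
P = σAT⁴ = 5.67×10⁻⁸ × 1.39×10^15 × (23770)⁴ = 5.67×10⁻⁸ × 1.39×10^15 × 3.19×10^17.
P = 2.51×10^25 W.

P ≈ 2.51×10^25 W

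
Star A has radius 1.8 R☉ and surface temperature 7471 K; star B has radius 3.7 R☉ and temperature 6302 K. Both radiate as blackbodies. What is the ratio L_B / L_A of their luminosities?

L_B/L_A ≈ 2.14

L = 4πR²σT⁴ ∝ R²T⁴, so L_B/L_A = (3.7/1.8)² × (6302/7471)⁴ = 4.23 × 0.506 = 2.14.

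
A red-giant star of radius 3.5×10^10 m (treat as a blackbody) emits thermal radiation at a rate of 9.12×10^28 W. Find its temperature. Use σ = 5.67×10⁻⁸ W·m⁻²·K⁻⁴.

T ≈ 3200 K

A = 4πr² = 4π × (3.5×10^10)² = 1.54×10^22 m².
From P = σAT⁴, T = (P / σA)^(1/4) = (9.12×10^28 / (5.67×10⁻⁸ × 1.54×10^22))^(1/4).
T = (1.04×10^14)^(1/4) = 3200 K.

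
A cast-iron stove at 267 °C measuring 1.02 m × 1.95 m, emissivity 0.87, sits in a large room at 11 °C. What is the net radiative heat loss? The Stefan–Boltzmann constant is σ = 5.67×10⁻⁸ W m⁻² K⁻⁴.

A = 1.02 × 1.95 = 1.99 m².
Convert: 267 °C = 540 K; 11 °C = 284 K.
Q = εσA(T⁴ − T_s⁴). T⁴ − T_s⁴ = (540)⁴ − (284)⁴ = 8.50×10^10 − 6.51×10^9 = 7.85×10^10 K⁴.
Q = 0.87 × 5.67×10⁻⁸ × 1.99 × 7.85×10^10 = 7700 W.

Q ≈ 7700 W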